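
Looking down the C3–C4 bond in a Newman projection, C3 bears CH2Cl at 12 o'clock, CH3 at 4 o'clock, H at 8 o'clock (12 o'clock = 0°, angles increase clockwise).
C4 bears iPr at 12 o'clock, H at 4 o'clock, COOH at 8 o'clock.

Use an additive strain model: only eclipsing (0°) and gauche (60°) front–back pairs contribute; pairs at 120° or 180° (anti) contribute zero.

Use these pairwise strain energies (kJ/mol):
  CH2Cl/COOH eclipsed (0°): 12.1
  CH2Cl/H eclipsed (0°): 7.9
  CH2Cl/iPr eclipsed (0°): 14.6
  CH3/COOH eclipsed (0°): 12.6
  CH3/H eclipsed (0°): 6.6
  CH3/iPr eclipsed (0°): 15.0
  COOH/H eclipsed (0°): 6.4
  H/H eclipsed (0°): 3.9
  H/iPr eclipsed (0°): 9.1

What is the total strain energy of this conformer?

This conformer (eclipsed): CH2Cl(0°)/iPr(0°) eclipsed 14.6; CH3(120°)/H(120°) eclipsed 6.6; H(240°)/COOH(240°) eclipsed 6.4 → 27.6 kJ/mol.

27.6 kJ/mol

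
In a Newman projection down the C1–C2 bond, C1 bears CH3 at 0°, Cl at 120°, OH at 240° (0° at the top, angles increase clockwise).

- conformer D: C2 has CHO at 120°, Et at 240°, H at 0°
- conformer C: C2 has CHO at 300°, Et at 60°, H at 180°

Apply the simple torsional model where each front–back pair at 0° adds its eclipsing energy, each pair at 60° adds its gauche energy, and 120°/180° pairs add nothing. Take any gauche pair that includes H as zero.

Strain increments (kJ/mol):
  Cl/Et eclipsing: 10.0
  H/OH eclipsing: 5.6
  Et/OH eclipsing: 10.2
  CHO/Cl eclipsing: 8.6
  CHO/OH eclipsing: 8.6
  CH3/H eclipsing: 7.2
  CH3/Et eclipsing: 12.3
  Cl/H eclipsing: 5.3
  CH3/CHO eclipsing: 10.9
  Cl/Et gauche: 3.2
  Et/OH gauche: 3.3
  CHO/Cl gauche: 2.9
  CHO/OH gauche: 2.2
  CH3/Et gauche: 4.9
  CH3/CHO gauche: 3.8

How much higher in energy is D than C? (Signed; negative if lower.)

+11.9 kJ/mol

D (eclipsed): CH3(0°)/H(0°) eclipsed 7.2; Cl(120°)/CHO(120°) eclipsed 8.6; OH(240°)/Et(240°) eclipsed 10.2 → 26.0 kJ/mol.
C (staggered): CH3(0°)/CHO(300°) gauche 3.8; CH3(0°)/Et(60°) gauche 4.9; Cl(120°)/Et(60°) gauche 3.2; OH(240°)/CHO(300°) gauche 2.2 → 14.1 kJ/mol.
E(D) − E(C) = 26.0 − 14.1 = +11.9 kJ/mol.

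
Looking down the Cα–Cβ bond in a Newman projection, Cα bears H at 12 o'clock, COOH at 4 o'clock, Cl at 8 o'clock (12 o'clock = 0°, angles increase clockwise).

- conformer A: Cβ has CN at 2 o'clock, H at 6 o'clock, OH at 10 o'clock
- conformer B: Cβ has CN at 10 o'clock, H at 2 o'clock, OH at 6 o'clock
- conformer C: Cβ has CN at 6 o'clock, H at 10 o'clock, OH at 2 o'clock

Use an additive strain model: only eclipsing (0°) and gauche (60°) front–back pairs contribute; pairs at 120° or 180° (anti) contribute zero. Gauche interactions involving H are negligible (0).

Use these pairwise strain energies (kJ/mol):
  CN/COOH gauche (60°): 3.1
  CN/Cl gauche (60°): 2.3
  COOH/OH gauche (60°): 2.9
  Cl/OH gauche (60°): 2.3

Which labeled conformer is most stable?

A (staggered): COOH(120°)/CN(60°) gauche 3.1; Cl(240°)/OH(300°) gauche 2.3 → 5.4 kJ/mol.
B (staggered): COOH(120°)/OH(180°) gauche 2.9; Cl(240°)/CN(300°) gauche 2.3; Cl(240°)/OH(180°) gauche 2.3 → 7.5 kJ/mol.
C (staggered): COOH(120°)/CN(180°) gauche 3.1; COOH(120°)/OH(60°) gauche 2.9; Cl(240°)/CN(180°) gauche 2.3 → 8.3 kJ/mol.
A has the lowest total (5.4 kJ/mol).

A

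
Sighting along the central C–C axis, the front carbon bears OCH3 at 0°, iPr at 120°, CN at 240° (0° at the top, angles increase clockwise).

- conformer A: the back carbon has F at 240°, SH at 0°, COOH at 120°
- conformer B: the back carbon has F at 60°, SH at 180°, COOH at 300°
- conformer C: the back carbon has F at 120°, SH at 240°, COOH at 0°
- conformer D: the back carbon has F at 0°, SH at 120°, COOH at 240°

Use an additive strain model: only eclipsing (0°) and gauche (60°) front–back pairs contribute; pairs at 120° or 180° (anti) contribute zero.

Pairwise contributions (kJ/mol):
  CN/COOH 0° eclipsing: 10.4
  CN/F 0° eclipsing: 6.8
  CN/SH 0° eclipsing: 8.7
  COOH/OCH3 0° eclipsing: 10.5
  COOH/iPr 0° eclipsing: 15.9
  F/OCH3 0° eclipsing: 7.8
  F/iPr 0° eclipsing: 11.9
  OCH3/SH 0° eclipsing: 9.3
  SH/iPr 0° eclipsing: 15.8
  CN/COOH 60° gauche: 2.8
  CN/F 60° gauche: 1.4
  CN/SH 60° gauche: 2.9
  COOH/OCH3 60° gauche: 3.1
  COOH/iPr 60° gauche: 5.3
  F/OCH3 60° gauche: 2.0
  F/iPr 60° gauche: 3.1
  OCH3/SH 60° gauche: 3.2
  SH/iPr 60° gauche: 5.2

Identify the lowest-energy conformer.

B

A is eclipsed. OCH3 at 0° is eclipsed with SH at 0° (9.3); iPr at 120° is eclipsed with COOH at 120° (15.9); CN at 240° is eclipsed with F at 240° (6.8). Total 32.0 kJ/mol.
B is staggered. OCH3 at 0° is gauche with F at 60° (2.0); OCH3 at 0° is gauche with COOH at 300° (3.1); iPr at 120° is gauche with F at 60° (3.1); iPr at 120° is gauche with SH at 180° (5.2); CN at 240° is gauche with SH at 180° (2.9); CN at 240° is gauche with COOH at 300° (2.8). Total 19.1 kJ/mol.
C is eclipsed. OCH3 at 0° is eclipsed with COOH at 0° (10.5); iPr at 120° is eclipsed with F at 120° (11.9); CN at 240° is eclipsed with SH at 240° (8.7). Total 31.1 kJ/mol.
D is eclipsed. OCH3 at 0° is eclipsed with F at 0° (7.8); iPr at 120° is eclipsed with SH at 120° (15.8); CN at 240° is eclipsed with COOH at 240° (10.4). Total 34.0 kJ/mol.
B has the lowest total (19.1 kJ/mol).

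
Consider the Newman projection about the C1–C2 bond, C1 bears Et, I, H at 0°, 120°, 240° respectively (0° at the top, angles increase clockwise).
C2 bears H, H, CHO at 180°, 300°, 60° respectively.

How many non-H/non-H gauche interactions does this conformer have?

2

Non-H gauche pairs: Et(0°)/CHO(60°); I(120°)/CHO(60°) — 2 interactions.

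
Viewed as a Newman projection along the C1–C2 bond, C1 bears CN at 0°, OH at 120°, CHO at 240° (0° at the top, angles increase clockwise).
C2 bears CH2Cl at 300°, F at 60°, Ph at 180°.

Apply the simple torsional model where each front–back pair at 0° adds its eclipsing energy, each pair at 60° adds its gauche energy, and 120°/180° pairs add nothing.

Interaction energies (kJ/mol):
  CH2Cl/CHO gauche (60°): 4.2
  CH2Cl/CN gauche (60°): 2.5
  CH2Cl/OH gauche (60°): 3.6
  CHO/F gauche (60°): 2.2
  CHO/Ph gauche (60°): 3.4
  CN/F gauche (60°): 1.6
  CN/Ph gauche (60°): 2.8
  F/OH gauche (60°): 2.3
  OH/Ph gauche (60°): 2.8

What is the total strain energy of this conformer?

This conformer (staggered): CN(0°)/CH2Cl(300°) gauche 2.5; CN(0°)/F(60°) gauche 1.6; OH(120°)/F(60°) gauche 2.3; OH(120°)/Ph(180°) gauche 2.8; CHO(240°)/CH2Cl(300°) gauche 4.2; CHO(240°)/Ph(180°) gauche 3.4 → 16.8 kJ/mol.

16.8 kJ/mol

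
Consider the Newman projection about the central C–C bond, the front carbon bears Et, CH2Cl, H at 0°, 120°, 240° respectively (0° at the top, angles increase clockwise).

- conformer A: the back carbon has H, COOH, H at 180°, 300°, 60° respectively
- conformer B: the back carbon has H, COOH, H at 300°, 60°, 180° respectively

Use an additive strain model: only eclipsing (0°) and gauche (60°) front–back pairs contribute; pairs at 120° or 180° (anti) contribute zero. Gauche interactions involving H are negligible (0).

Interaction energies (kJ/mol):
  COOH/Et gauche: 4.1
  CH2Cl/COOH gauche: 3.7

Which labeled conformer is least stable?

A is staggered. Et at 0° is gauche with COOH at 300° (4.1). Total 4.1 kJ/mol.
B is staggered. Et at 0° is gauche with COOH at 60° (4.1); CH2Cl at 120° is gauche with COOH at 60° (3.7). Total 7.8 kJ/mol.
B has the highest total (7.8 kJ/mol).

B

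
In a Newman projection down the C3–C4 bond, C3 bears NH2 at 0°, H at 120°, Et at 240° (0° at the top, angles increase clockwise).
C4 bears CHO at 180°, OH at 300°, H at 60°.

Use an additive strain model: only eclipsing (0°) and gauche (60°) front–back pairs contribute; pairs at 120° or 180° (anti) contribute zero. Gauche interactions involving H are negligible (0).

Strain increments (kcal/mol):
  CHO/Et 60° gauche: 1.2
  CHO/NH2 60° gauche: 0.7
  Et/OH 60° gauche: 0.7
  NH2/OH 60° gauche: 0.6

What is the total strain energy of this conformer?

This conformer is staggered. NH2 at 0° is gauche with OH at 300° (0.6); Et at 240° is gauche with CHO at 180° (1.2); Et at 240° is gauche with OH at 300° (0.7). Total 2.5 kcal/mol.

2.5 kcal/mol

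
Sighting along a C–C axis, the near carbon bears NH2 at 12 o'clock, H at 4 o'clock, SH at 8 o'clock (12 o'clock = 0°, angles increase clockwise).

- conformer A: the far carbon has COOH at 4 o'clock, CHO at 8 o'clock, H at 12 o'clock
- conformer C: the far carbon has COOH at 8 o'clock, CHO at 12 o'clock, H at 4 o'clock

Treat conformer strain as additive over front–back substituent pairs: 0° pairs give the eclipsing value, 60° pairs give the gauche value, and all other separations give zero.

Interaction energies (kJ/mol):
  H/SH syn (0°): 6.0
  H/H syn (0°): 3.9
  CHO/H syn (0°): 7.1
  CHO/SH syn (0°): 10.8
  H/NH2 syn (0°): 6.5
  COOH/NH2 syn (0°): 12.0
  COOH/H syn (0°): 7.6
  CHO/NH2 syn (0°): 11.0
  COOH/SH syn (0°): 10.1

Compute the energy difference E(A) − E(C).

-0.1 kJ/mol

A is eclipsed. NH2 at 0° is eclipsed with H at 0° (6.5); H at 120° is eclipsed with COOH at 120° (7.6); SH at 240° is eclipsed with CHO at 240° (10.8). Total 24.9 kJ/mol.
C is eclipsed. NH2 at 0° is eclipsed with CHO at 0° (11.0); H at 120° is eclipsed with H at 120° (3.9); SH at 240° is eclipsed with COOH at 240° (10.1). Total 25.0 kJ/mol.
E(A) − E(C) = 24.9 − 25.0 = -0.1 kJ/mol.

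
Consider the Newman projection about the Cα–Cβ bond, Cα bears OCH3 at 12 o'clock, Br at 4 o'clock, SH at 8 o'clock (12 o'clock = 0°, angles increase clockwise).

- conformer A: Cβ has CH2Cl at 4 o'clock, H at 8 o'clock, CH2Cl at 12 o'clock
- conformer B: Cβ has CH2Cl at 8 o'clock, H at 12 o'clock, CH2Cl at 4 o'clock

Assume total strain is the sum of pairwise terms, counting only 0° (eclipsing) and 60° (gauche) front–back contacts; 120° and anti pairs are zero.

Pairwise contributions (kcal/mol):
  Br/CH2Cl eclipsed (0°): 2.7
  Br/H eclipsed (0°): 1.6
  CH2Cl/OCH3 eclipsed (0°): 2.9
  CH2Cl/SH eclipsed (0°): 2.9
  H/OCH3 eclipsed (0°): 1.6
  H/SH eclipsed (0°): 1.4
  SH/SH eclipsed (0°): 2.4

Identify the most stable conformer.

A is eclipsed. OCH3 at 0° is eclipsed with CH2Cl at 0° (2.9); Br at 120° is eclipsed with CH2Cl at 120° (2.7); SH at 240° is eclipsed with H at 240° (1.4). Total 7.0 kcal/mol.
B is eclipsed. OCH3 at 0° is eclipsed with H at 0° (1.6); Br at 120° is eclipsed with CH2Cl at 120° (2.7); SH at 240° is eclipsed with CH2Cl at 240° (2.9). Total 7.2 kcal/mol.
A has the lowest total (7.0 kcal/mol).

A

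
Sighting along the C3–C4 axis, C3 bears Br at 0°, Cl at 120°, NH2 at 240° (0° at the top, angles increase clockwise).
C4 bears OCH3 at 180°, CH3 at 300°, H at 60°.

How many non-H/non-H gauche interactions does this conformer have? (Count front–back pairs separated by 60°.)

Non-H gauche pairs: Br(0°)/CH3(300°); Cl(120°)/OCH3(180°); NH2(240°)/OCH3(180°); NH2(240°)/CH3(300°) — 4 interactions.

4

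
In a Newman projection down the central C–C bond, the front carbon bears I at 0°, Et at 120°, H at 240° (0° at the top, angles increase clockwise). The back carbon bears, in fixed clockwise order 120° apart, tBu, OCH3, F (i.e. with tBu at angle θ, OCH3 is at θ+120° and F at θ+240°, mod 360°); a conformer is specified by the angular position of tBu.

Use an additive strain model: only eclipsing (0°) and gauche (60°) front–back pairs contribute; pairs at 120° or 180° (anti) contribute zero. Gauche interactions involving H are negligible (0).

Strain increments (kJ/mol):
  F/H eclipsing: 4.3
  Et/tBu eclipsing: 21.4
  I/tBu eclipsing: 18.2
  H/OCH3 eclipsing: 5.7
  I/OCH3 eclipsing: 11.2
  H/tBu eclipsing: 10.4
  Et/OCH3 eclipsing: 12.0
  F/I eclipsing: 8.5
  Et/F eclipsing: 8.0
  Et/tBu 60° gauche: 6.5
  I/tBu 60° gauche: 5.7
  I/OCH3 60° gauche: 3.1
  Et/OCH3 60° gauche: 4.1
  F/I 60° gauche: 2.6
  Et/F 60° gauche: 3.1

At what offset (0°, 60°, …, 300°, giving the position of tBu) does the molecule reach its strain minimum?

tBu at 0° is eclipsed. I at 0° is eclipsed with tBu at 0° (18.2); Et at 120° is eclipsed with OCH3 at 120° (12.0); H at 240° is eclipsed with F at 240° (4.3). Total 34.5 kJ/mol.
tBu at 60° is staggered. I at 0° is gauche with tBu at 60° (5.7); I at 0° is gauche with F at 300° (2.6); Et at 120° is gauche with tBu at 60° (6.5); Et at 120° is gauche with OCH3 at 180° (4.1). Total 18.9 kJ/mol.
tBu at 120° is eclipsed. I at 0° is eclipsed with F at 0° (8.5); Et at 120° is eclipsed with tBu at 120° (21.4); H at 240° is eclipsed with OCH3 at 240° (5.7). Total 35.6 kJ/mol.
tBu at 180° is staggered. I at 0° is gauche with OCH3 at 300° (3.1); I at 0° is gauche with F at 60° (2.6); Et at 120° is gauche with tBu at 180° (6.5); Et at 120° is gauche with F at 60° (3.1). Total 15.3 kJ/mol.
tBu at 240° is eclipsed. I at 0° is eclipsed with OCH3 at 0° (11.2); Et at 120° is eclipsed with F at 120° (8.0); H at 240° is eclipsed with tBu at 240° (10.4). Total 29.6 kJ/mol.
tBu at 300° is staggered. I at 0° is gauche with tBu at 300° (5.7); I at 0° is gauche with OCH3 at 60° (3.1); Et at 120° is gauche with OCH3 at 60° (4.1); Et at 120° is gauche with F at 180° (3.1). Total 16.0 kJ/mol.
The minimum (15.3 kJ/mol) occurs with tBu at 180°.

180°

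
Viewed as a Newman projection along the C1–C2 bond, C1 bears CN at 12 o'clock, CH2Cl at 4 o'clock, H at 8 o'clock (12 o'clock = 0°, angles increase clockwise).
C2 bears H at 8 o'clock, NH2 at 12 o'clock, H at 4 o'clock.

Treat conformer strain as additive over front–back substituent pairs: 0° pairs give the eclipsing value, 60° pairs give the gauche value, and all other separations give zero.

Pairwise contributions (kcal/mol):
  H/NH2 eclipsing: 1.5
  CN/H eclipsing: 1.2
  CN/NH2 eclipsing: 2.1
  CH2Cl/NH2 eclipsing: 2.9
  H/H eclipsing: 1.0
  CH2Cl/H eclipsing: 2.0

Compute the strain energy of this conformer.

5.1 kcal/mol

This conformer (eclipsed): CN(0°)/NH2(0°) eclipsed 2.1; CH2Cl(120°)/H(120°) eclipsed 2.0; H(240°)/H(240°) eclipsed 1.0 → 5.1 kcal/mol.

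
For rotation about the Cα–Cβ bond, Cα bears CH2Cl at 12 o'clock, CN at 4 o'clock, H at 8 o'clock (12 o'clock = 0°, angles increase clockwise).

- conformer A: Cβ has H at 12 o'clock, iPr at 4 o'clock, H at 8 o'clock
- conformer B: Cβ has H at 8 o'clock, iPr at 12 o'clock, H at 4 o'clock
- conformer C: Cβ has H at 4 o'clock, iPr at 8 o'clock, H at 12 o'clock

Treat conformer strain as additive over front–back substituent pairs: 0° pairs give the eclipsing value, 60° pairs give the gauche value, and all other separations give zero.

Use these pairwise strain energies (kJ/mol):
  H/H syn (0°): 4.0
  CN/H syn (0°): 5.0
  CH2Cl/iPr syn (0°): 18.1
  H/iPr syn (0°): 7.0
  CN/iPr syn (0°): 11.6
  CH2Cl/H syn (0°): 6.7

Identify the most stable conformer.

A is eclipsed. CH2Cl at 0° is eclipsed with H at 0° (6.7); CN at 120° is eclipsed with iPr at 120° (11.6); H at 240° is eclipsed with H at 240° (4.0). Total 22.3 kJ/mol.
B is eclipsed. CH2Cl at 0° is eclipsed with iPr at 0° (18.1); CN at 120° is eclipsed with H at 120° (5.0); H at 240° is eclipsed with H at 240° (4.0). Total 27.1 kJ/mol.
C is eclipsed. CH2Cl at 0° is eclipsed with H at 0° (6.7); CN at 120° is eclipsed with H at 120° (5.0); H at 240° is eclipsed with iPr at 240° (7.0). Total 18.7 kJ/mol.
C has the lowest total (18.7 kJ/mol).

C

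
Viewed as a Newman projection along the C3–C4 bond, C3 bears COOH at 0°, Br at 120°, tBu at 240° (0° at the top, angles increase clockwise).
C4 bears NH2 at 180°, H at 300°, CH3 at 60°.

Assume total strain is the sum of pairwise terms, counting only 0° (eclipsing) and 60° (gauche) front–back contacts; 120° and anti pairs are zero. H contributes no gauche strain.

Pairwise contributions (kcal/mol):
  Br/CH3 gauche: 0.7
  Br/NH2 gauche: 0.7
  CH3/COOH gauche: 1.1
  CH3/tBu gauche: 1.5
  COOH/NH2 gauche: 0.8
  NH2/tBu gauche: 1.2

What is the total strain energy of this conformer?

3.7 kcal/mol

This conformer (staggered): COOH–CH3 gauche, Br–NH2 gauche, Br–CH3 gauche, tBu–NH2 gauche; 1.1 + 0.7 + 0.7 + 1.2 = 3.7 kcal/mol.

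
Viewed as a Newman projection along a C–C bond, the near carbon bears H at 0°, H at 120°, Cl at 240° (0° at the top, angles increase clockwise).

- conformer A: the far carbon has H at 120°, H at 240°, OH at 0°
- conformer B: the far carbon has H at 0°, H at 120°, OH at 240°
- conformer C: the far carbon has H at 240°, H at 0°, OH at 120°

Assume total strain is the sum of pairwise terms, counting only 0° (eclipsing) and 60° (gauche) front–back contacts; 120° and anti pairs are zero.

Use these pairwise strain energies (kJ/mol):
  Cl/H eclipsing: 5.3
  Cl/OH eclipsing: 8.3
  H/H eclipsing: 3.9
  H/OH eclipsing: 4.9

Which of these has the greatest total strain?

A (eclipsed): H–OH eclipsed, H–H eclipsed, Cl–H eclipsed; 4.9 + 3.9 + 5.3 = 14.1 kJ/mol.
B (eclipsed): H–H eclipsed, H–H eclipsed, Cl–OH eclipsed; 3.9 + 3.9 + 8.3 = 16.1 kJ/mol.
C (eclipsed): H–H eclipsed, H–OH eclipsed, Cl–H eclipsed; 3.9 + 4.9 + 5.3 = 14.1 kJ/mol.
B has the highest total (16.1 kJ/mol).

B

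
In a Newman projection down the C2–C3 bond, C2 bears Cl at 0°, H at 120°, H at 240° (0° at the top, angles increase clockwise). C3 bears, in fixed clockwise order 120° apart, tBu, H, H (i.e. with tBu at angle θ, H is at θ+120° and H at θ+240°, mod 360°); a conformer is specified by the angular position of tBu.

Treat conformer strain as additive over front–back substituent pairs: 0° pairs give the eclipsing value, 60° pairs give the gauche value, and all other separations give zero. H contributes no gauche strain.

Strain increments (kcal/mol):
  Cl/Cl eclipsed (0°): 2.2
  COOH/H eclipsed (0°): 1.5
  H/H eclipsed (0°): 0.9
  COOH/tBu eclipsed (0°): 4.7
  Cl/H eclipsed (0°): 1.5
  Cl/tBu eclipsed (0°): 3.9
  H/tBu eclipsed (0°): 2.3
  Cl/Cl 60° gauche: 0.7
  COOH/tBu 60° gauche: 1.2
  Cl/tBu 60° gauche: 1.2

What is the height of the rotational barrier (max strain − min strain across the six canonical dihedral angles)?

5.7 kcal/mol

tBu at 0° (eclipsed): Cl–tBu eclipsed, H–H eclipsed, H–H eclipsed; 3.9 + 0.9 + 0.9 = 5.7 kcal/mol.
tBu at 60° (staggered): Cl–tBu gauche; 1.2 = 1.2 kcal/mol.
tBu at 120° (eclipsed): Cl–H eclipsed, H–tBu eclipsed, H–H eclipsed; 1.5 + 2.3 + 0.9 = 4.7 kcal/mol.
tBu at 180° (staggered): no non-H gauche contacts → 0.0 kcal/mol.
tBu at 240° (eclipsed): Cl–H eclipsed, H–H eclipsed, H–tBu eclipsed; 1.5 + 0.9 + 2.3 = 4.7 kcal/mol.
tBu at 300° (staggered): Cl–tBu gauche; 1.2 = 1.2 kcal/mol.
Max at 0° (5.7 kcal/mol), min at 180° (0.0 kcal/mol); barrier = 5.7 kcal/mol.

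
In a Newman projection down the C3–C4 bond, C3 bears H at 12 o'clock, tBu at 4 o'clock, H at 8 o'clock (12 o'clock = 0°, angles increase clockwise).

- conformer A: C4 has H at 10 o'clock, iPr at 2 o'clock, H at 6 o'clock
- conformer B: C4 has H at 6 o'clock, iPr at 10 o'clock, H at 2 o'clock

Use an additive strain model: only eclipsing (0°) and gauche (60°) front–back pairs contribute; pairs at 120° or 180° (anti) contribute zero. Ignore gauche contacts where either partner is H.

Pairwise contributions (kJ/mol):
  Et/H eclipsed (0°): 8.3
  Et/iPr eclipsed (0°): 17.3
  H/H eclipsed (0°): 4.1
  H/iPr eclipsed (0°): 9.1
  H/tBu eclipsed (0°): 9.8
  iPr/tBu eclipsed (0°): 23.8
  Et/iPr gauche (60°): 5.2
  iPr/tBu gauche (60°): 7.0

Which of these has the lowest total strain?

B

A (staggered): tBu–iPr gauche; 7.0 = 7.0 kJ/mol.
B (staggered): no non-H gauche contacts → 0.0 kJ/mol.
B has the lowest total (0.0 kJ/mol).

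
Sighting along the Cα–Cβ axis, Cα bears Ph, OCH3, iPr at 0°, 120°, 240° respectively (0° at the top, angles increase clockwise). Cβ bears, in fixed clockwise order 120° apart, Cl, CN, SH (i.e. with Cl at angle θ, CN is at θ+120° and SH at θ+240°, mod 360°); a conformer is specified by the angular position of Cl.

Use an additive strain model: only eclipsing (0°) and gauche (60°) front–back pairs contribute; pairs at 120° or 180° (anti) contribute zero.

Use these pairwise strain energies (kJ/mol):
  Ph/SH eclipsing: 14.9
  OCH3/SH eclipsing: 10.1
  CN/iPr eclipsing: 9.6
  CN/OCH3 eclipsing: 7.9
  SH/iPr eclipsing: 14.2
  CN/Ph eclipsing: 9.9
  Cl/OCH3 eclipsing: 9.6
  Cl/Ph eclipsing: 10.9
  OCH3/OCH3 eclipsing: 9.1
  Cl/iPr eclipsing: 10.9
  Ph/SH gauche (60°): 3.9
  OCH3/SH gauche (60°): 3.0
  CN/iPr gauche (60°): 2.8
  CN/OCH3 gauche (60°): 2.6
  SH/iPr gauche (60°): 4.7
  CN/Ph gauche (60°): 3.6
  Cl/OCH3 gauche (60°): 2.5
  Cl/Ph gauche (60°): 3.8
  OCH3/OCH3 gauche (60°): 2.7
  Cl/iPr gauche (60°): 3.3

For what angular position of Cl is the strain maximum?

120°

Cl at 0° (eclipsed): Ph(0°)/Cl(0°) eclipsed 10.9; OCH3(120°)/CN(120°) eclipsed 7.9; iPr(240°)/SH(240°) eclipsed 14.2 → 33.0 kJ/mol.
Cl at 60° (staggered): Ph(0°)/Cl(60°) gauche 3.8; Ph(0°)/SH(300°) gauche 3.9; OCH3(120°)/Cl(60°) gauche 2.5; OCH3(120°)/CN(180°) gauche 2.6; iPr(240°)/CN(180°) gauche 2.8; iPr(240°)/SH(300°) gauche 4.7 → 20.3 kJ/mol.
Cl at 120° (eclipsed): Ph(0°)/SH(0°) eclipsed 14.9; OCH3(120°)/Cl(120°) eclipsed 9.6; iPr(240°)/CN(240°) eclipsed 9.6 → 34.1 kJ/mol.
Cl at 180° (staggered): Ph(0°)/CN(300°) gauche 3.6; Ph(0°)/SH(60°) gauche 3.9; OCH3(120°)/Cl(180°) gauche 2.5; OCH3(120°)/SH(60°) gauche 3.0; iPr(240°)/Cl(180°) gauche 3.3; iPr(240°)/CN(300°) gauche 2.8 → 19.1 kJ/mol.
Cl at 240° (eclipsed): Ph(0°)/CN(0°) eclipsed 9.9; OCH3(120°)/SH(120°) eclipsed 10.1; iPr(240°)/Cl(240°) eclipsed 10.9 → 30.9 kJ/mol.
Cl at 300° (staggered): Ph(0°)/Cl(300°) gauche 3.8; Ph(0°)/CN(60°) gauche 3.6; OCH3(120°)/CN(60°) gauche 2.6; OCH3(120°)/SH(180°) gauche 3.0; iPr(240°)/Cl(300°) gauche 3.3; iPr(240°)/SH(180°) gauche 4.7 → 21.0 kJ/mol.
The maximum (34.1 kJ/mol) occurs with Cl at 120°.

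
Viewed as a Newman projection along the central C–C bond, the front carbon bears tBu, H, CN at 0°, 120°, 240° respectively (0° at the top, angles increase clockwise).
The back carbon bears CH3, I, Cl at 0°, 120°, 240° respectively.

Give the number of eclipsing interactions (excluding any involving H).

2

Non-H eclipsing pairs: tBu(0°)/CH3(0°); CN(240°)/Cl(240°) — 2 interactions.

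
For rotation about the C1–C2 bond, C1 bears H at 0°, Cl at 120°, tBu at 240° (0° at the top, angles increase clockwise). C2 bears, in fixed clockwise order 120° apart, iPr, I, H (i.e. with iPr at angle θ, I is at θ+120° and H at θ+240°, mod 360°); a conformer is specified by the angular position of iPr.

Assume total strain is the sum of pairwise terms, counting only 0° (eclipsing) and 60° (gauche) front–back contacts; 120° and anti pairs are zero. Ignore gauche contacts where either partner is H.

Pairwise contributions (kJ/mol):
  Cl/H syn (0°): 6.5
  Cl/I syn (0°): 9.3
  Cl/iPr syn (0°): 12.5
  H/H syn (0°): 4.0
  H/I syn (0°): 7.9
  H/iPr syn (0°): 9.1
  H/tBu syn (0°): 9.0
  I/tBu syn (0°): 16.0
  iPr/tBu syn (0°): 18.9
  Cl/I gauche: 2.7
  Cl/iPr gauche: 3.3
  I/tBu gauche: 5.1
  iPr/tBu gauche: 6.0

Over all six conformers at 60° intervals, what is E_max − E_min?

iPr at 0° is eclipsed. H at 0° is eclipsed with iPr at 0° (9.1); Cl at 120° is eclipsed with I at 120° (9.3); tBu at 240° is eclipsed with H at 240° (9.0). Total 27.4 kJ/mol.
iPr at 60° is staggered. Cl at 120° is gauche with iPr at 60° (3.3); Cl at 120° is gauche with I at 180° (2.7); tBu at 240° is gauche with I at 180° (5.1). Total 11.1 kJ/mol.
iPr at 120° is eclipsed. H at 0° is eclipsed with H at 0° (4.0); Cl at 120° is eclipsed with iPr at 120° (12.5); tBu at 240° is eclipsed with I at 240° (16.0). Total 32.5 kJ/mol.
iPr at 180° is staggered. Cl at 120° is gauche with iPr at 180° (3.3); tBu at 240° is gauche with iPr at 180° (6.0); tBu at 240° is gauche with I at 300° (5.1). Total 14.4 kJ/mol.
iPr at 240° is eclipsed. H at 0° is eclipsed with I at 0° (7.9); Cl at 120° is eclipsed with H at 120° (6.5); tBu at 240° is eclipsed with iPr at 240° (18.9). Total 33.3 kJ/mol.
iPr at 300° is staggered. Cl at 120° is gauche with I at 60° (2.7); tBu at 240° is gauche with iPr at 300° (6.0). Total 8.7 kJ/mol.
Max at 240° (33.3 kJ/mol), min at 300° (8.7 kJ/mol); barrier = 24.6 kJ/mol.

24.6 kJ/mol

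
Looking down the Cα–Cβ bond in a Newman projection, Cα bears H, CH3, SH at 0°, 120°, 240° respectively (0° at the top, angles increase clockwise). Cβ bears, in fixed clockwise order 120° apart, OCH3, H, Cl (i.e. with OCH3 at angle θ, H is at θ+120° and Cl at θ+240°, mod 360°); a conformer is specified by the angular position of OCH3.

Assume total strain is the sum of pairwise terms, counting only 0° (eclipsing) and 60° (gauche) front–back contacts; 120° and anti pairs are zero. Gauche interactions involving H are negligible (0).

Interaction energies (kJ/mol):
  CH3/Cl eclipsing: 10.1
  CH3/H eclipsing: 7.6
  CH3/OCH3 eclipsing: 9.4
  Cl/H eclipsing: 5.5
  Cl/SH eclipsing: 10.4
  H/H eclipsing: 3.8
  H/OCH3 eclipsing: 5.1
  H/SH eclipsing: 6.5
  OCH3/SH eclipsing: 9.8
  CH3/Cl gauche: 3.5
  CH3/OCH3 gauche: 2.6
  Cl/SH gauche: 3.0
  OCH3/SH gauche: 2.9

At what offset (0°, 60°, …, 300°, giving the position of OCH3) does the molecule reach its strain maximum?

OCH3 at 0° (eclipsed): H(0°)/OCH3(0°) eclipsed 5.1; CH3(120°)/H(120°) eclipsed 7.6; SH(240°)/Cl(240°) eclipsed 10.4 → 23.1 kJ/mol.
OCH3 at 60° (staggered): CH3(120°)/OCH3(60°) gauche 2.6; SH(240°)/Cl(300°) gauche 3.0 → 5.6 kJ/mol.
OCH3 at 120° (eclipsed): H(0°)/Cl(0°) eclipsed 5.5; CH3(120°)/OCH3(120°) eclipsed 9.4; SH(240°)/H(240°) eclipsed 6.5 → 21.4 kJ/mol.
OCH3 at 180° (staggered): CH3(120°)/OCH3(180°) gauche 2.6; CH3(120°)/Cl(60°) gauche 3.5; SH(240°)/OCH3(180°) gauche 2.9 → 9.0 kJ/mol.
OCH3 at 240° (eclipsed): H(0°)/H(0°) eclipsed 3.8; CH3(120°)/Cl(120°) eclipsed 10.1; SH(240°)/OCH3(240°) eclipsed 9.8 → 23.7 kJ/mol.
OCH3 at 300° (staggered): CH3(120°)/Cl(180°) gauche 3.5; SH(240°)/OCH3(300°) gauche 2.9; SH(240°)/Cl(180°) gauche 3.0 → 9.4 kJ/mol.
The maximum (23.7 kJ/mol) occurs with OCH3 at 240°.

240°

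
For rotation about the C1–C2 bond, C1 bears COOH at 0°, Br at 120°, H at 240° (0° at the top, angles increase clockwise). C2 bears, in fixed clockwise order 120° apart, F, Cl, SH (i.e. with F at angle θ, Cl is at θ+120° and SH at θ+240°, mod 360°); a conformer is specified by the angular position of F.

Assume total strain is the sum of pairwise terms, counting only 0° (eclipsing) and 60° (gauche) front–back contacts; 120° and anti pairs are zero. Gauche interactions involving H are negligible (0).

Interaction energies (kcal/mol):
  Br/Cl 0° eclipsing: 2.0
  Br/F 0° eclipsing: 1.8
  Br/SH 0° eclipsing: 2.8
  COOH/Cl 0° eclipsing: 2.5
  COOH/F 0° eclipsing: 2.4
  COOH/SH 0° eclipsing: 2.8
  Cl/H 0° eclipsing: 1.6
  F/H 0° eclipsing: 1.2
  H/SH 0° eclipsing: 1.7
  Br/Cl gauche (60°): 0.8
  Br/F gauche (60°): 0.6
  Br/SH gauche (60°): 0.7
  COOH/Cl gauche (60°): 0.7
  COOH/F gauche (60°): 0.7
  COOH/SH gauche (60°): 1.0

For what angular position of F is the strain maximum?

F at 0° (eclipsed): COOH(0°)/F(0°) eclipsed 2.4; Br(120°)/Cl(120°) eclipsed 2.0; H(240°)/SH(240°) eclipsed 1.7 → 6.1 kcal/mol.
F at 60° (staggered): COOH(0°)/F(60°) gauche 0.7; COOH(0°)/SH(300°) gauche 1.0; Br(120°)/F(60°) gauche 0.6; Br(120°)/Cl(180°) gauche 0.8 → 3.1 kcal/mol.
F at 120° (eclipsed): COOH(0°)/SH(0°) eclipsed 2.8; Br(120°)/F(120°) eclipsed 1.8; H(240°)/Cl(240°) eclipsed 1.6 → 6.2 kcal/mol.
F at 180° (staggered): COOH(0°)/Cl(300°) gauche 0.7; COOH(0°)/SH(60°) gauche 1.0; Br(120°)/F(180°) gauche 0.6; Br(120°)/SH(60°) gauche 0.7 → 3.0 kcal/mol.
F at 240° (eclipsed): COOH(0°)/Cl(0°) eclipsed 2.5; Br(120°)/SH(120°) eclipsed 2.8; H(240°)/F(240°) eclipsed 1.2 → 6.5 kcal/mol.
F at 300° (staggered): COOH(0°)/F(300°) gauche 0.7; COOH(0°)/Cl(60°) gauche 0.7; Br(120°)/Cl(60°) gauche 0.8; Br(120°)/SH(180°) gauche 0.7 → 2.9 kcal/mol.
The maximum (6.5 kcal/mol) occurs with F at 240°.

240°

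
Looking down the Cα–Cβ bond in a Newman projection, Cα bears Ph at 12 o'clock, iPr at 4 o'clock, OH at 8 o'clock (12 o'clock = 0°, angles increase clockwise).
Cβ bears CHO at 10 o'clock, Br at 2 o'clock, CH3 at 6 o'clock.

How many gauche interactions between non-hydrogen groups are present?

6

Non-H gauche pairs: Ph(0°)/CHO(300°); Ph(0°)/Br(60°); iPr(120°)/Br(60°); iPr(120°)/CH3(180°); OH(240°)/CHO(300°); OH(240°)/CH3(180°) — 6 interactions.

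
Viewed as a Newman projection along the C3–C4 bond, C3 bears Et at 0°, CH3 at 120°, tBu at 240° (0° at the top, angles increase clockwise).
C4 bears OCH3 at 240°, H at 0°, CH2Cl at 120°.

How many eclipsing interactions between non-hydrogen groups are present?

Non-H eclipsing pairs: CH3(120°)/CH2Cl(120°); tBu(240°)/OCH3(240°) — 2 interactions.

2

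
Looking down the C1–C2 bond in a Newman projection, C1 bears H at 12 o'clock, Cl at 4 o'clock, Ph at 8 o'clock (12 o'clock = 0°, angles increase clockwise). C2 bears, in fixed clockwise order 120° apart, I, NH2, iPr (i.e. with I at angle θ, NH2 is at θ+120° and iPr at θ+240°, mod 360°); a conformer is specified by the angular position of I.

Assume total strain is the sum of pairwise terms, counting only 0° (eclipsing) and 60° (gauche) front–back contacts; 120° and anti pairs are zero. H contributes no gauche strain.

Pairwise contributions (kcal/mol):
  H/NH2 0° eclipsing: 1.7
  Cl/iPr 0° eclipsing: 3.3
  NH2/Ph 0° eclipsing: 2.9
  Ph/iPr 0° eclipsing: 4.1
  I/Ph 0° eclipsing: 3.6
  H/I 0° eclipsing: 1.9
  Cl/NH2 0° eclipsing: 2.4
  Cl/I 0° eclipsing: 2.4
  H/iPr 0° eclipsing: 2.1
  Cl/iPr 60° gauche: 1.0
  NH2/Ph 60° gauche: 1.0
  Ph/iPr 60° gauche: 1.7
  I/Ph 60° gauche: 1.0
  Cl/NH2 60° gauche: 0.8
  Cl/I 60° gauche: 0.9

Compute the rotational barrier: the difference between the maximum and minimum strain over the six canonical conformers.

I at 0° is eclipsed. H at 0° is eclipsed with I at 0° (1.9); Cl at 120° is eclipsed with NH2 at 120° (2.4); Ph at 240° is eclipsed with iPr at 240° (4.1). Total 8.4 kcal/mol.
I at 60° is staggered. Cl at 120° is gauche with I at 60° (0.9); Cl at 120° is gauche with NH2 at 180° (0.8); Ph at 240° is gauche with NH2 at 180° (1.0); Ph at 240° is gauche with iPr at 300° (1.7). Total 4.4 kcal/mol.
I at 120° is eclipsed. H at 0° is eclipsed with iPr at 0° (2.1); Cl at 120° is eclipsed with I at 120° (2.4); Ph at 240° is eclipsed with NH2 at 240° (2.9). Total 7.4 kcal/mol.
I at 180° is staggered. Cl at 120° is gauche with I at 180° (0.9); Cl at 120° is gauche with iPr at 60° (1.0); Ph at 240° is gauche with I at 180° (1.0); Ph at 240° is gauche with NH2 at 300° (1.0). Total 3.9 kcal/mol.
I at 240° is eclipsed. H at 0° is eclipsed with NH2 at 0° (1.7); Cl at 120° is eclipsed with iPr at 120° (3.3); Ph at 240° is eclipsed with I at 240° (3.6). Total 8.6 kcal/mol.
I at 300° is staggered. Cl at 120° is gauche with NH2 at 60° (0.8); Cl at 120° is gauche with iPr at 180° (1.0); Ph at 240° is gauche with I at 300° (1.0); Ph at 240° is gauche with iPr at 180° (1.7). Total 4.5 kcal/mol.
Max at 240° (8.6 kcal/mol), min at 180° (3.9 kcal/mol); barrier = 4.7 kcal/mol.

4.7 kcal/mol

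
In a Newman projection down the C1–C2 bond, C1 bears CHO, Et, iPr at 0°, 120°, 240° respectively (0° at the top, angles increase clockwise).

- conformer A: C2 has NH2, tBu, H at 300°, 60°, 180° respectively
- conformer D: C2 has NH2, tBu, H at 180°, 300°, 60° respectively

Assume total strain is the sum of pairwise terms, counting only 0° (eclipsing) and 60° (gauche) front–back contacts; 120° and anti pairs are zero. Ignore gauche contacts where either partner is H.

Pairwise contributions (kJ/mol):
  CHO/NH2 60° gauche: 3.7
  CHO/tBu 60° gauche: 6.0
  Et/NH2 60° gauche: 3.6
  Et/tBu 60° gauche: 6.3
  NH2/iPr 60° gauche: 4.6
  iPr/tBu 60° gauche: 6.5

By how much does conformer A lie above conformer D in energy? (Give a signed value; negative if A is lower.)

A (staggered): CHO(0°)/NH2(300°) gauche 3.7; CHO(0°)/tBu(60°) gauche 6.0; Et(120°)/tBu(60°) gauche 6.3; iPr(240°)/NH2(300°) gauche 4.6 → 20.6 kJ/mol.
D (staggered): CHO(0°)/tBu(300°) gauche 6.0; Et(120°)/NH2(180°) gauche 3.6; iPr(240°)/NH2(180°) gauche 4.6; iPr(240°)/tBu(300°) gauche 6.5 → 20.7 kJ/mol.
E(A) − E(D) = 20.6 − 20.7 = -0.1 kJ/mol.

-0.1 kJ/mol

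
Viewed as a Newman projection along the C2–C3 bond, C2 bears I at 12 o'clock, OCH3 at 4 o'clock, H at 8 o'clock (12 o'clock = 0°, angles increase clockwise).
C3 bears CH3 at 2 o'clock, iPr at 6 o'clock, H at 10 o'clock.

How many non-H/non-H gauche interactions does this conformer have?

Non-H gauche pairs: I(0°)/CH3(60°); OCH3(120°)/CH3(60°); OCH3(120°)/iPr(180°) — 3 interactions.

3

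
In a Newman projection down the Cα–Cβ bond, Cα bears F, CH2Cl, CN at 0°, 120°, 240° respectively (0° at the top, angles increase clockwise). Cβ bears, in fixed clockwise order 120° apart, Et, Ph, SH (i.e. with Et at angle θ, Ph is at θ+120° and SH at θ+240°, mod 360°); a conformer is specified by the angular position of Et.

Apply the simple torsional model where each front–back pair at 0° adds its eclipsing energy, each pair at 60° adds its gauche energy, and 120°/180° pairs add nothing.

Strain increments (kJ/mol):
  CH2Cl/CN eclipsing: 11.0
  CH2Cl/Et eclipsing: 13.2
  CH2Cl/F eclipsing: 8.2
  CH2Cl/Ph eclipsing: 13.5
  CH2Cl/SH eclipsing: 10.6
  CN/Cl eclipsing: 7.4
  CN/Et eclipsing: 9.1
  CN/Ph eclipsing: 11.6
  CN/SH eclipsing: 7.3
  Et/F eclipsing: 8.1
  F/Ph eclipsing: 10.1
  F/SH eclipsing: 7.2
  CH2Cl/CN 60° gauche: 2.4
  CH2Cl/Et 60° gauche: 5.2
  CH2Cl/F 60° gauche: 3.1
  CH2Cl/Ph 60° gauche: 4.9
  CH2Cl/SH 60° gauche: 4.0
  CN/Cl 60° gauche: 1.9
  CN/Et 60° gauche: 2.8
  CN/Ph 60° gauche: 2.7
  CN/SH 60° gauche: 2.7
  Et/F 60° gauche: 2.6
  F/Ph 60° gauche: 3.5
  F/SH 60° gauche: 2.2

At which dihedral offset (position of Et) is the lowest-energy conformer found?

60°

Et at 0° (eclipsed): F–Et eclipsed, CH2Cl–Ph eclipsed, CN–SH eclipsed; 8.1 + 13.5 + 7.3 = 28.9 kJ/mol.
Et at 60° (staggered): F–Et gauche, F–SH gauche, CH2Cl–Et gauche, CH2Cl–Ph gauche, CN–Ph gauche, CN–SH gauche; 2.6 + 2.2 + 5.2 + 4.9 + 2.7 + 2.7 = 20.3 kJ/mol.
Et at 120° (eclipsed): F–SH eclipsed, CH2Cl–Et eclipsed, CN–Ph eclipsed; 7.2 + 13.2 + 11.6 = 32.0 kJ/mol.
Et at 180° (staggered): F–Ph gauche, F–SH gauche, CH2Cl–Et gauche, CH2Cl–SH gauche, CN–Et gauche, CN–Ph gauche; 3.5 + 2.2 + 5.2 + 4.0 + 2.8 + 2.7 = 20.4 kJ/mol.
Et at 240° (eclipsed): F–Ph eclipsed, CH2Cl–SH eclipsed, CN–Et eclipsed; 10.1 + 10.6 + 9.1 = 29.8 kJ/mol.
Et at 300° (staggered): F–Et gauche, F–Ph gauche, CH2Cl–Ph gauche, CH2Cl–SH gauche, CN–Et gauche, CN–SH gauche; 2.6 + 3.5 + 4.9 + 4.0 + 2.8 + 2.7 = 20.5 kJ/mol.
The minimum (20.3 kJ/mol) occurs with Et at 60°.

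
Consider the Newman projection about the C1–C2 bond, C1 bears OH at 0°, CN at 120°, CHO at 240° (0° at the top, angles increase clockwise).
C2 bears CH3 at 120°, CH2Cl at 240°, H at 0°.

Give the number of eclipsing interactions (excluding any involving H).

Non-H eclipsing pairs: CN(120°)/CH3(120°); CHO(240°)/CH2Cl(240°) — 2 interactions.

2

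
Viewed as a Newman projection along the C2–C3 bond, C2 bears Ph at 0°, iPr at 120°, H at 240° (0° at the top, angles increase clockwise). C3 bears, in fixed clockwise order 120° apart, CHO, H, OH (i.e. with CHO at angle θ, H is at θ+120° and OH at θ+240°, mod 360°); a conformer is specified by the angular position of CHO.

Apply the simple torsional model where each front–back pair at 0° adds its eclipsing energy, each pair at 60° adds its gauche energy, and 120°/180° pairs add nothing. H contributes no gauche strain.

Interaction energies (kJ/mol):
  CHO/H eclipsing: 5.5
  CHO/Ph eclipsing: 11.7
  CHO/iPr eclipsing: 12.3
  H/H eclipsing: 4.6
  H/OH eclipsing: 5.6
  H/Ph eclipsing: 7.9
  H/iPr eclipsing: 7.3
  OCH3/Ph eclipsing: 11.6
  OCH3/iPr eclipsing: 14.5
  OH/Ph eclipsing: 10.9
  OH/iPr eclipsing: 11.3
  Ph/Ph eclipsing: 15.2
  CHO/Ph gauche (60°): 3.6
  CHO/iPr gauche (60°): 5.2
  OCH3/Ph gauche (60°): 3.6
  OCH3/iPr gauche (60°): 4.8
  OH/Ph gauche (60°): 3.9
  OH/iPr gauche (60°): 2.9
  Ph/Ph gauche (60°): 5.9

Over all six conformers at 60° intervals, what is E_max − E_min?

CHO at 0° (eclipsed): Ph–CHO eclipsed, iPr–H eclipsed, H–OH eclipsed; 11.7 + 7.3 + 5.6 = 24.6 kJ/mol.
CHO at 60° (staggered): Ph–CHO gauche, Ph–OH gauche, iPr–CHO gauche; 3.6 + 3.9 + 5.2 = 12.7 kJ/mol.
CHO at 120° (eclipsed): Ph–OH eclipsed, iPr–CHO eclipsed, H–H eclipsed; 10.9 + 12.3 + 4.6 = 27.8 kJ/mol.
CHO at 180° (staggered): Ph–OH gauche, iPr–CHO gauche, iPr–OH gauche; 3.9 + 5.2 + 2.9 = 12.0 kJ/mol.
CHO at 240° (eclipsed): Ph–H eclipsed, iPr–OH eclipsed, H–CHO eclipsed; 7.9 + 11.3 + 5.5 = 24.7 kJ/mol.
CHO at 300° (staggered): Ph–CHO gauche, iPr–OH gauche; 3.6 + 2.9 = 6.5 kJ/mol.
Max at 120° (27.8 kJ/mol), min at 300° (6.5 kJ/mol); barrier = 21.3 kJ/mol.

21.3 kJ/mol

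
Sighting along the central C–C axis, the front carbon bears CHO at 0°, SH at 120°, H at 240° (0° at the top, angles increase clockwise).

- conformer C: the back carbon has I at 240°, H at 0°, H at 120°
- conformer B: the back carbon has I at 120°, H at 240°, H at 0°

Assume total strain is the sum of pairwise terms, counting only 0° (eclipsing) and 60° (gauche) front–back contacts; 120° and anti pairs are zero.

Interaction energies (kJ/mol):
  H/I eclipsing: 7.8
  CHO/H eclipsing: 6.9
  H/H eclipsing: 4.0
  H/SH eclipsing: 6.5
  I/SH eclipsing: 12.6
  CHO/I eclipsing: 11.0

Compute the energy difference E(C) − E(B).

C (eclipsed): CHO–H eclipsed, SH–H eclipsed, H–I eclipsed; 6.9 + 6.5 + 7.8 = 21.2 kJ/mol.
B (eclipsed): CHO–H eclipsed, SH–I eclipsed, H–H eclipsed; 6.9 + 12.6 + 4.0 = 23.5 kJ/mol.
E(C) − E(B) = 21.2 − 23.5 = -2.3 kJ/mol.

-2.3 kJ/mol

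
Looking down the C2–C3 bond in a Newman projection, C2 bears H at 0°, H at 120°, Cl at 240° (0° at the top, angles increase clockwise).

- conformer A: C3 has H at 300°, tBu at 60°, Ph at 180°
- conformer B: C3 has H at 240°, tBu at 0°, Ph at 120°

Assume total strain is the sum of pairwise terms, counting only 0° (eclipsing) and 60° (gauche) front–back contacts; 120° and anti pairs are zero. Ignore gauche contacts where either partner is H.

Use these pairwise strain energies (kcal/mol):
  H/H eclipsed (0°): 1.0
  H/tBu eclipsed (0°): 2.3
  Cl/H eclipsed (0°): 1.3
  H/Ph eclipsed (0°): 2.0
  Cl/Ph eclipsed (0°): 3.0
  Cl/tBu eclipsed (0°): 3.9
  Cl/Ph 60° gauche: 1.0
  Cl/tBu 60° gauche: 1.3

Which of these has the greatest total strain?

A (staggered): Cl(240°)/Ph(180°) gauche 1.0 → 1.0 kcal/mol.
B (eclipsed): H(0°)/tBu(0°) eclipsed 2.3; H(120°)/Ph(120°) eclipsed 2.0; Cl(240°)/H(240°) eclipsed 1.3 → 5.6 kcal/mol.
B has the highest total (5.6 kcal/mol).

B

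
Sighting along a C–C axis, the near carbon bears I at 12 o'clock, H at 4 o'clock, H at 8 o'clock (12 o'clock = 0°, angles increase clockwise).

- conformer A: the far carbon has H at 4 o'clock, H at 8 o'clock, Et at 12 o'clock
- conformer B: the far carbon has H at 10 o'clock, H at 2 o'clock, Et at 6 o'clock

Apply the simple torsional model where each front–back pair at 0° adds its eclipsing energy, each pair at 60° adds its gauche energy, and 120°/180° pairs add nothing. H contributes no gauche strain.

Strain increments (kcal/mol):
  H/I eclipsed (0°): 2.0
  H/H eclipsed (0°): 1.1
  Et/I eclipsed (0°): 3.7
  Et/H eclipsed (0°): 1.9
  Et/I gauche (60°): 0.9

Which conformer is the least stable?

A is eclipsed. I at 0° is eclipsed with Et at 0° (3.7); H at 120° is eclipsed with H at 120° (1.1); H at 240° is eclipsed with H at 240° (1.1). Total 5.9 kcal/mol.
B (staggered): no non-H gauche contacts → 0.0 kcal/mol.
A has the highest total (5.9 kcal/mol).

A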